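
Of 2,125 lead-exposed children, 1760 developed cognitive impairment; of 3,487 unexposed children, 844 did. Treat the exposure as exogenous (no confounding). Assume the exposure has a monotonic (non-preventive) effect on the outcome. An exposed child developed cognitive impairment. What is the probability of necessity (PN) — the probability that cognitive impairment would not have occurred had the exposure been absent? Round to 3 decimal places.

PN ≈ 0.708

p₁ = P(outcome | exposed) = 1760/2125 = 0.82824
p₀ = P(outcome | unexposed) = 844/3487 = 0.24204
Under exogeneity and monotonicity, PN = (p₁ − p₀) / p₁.
PN = (0.82824 − 0.24204) / 0.82824 = 0.58619 / 0.82824 ≈ 0.7078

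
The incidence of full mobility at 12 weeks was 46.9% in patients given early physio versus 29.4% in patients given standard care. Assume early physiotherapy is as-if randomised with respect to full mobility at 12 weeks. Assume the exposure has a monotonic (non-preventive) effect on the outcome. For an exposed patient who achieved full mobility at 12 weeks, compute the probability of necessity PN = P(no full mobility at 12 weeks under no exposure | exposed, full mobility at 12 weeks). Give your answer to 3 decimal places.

p₁ = 0.469, p₀ = 0.294.
Under exogeneity and monotonicity, PN = (p₁ − p₀) / p₁.
PN = (0.469 − 0.294) / 0.469 = 0.175 / 0.469 ≈ 0.3731

PN ≈ 0.373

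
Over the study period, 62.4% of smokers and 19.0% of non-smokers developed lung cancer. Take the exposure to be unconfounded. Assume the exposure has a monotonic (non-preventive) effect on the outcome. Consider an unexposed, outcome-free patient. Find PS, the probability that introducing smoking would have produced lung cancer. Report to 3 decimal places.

PS ≈ 0.536

p₁ = 0.624, p₀ = 0.19.
Under exogeneity and monotonicity, PS = (p₁ − p₀) / (1 − p₀).
PS = (0.624 − 0.19) / (1 − 0.19) = 0.434 / 0.81 ≈ 0.5358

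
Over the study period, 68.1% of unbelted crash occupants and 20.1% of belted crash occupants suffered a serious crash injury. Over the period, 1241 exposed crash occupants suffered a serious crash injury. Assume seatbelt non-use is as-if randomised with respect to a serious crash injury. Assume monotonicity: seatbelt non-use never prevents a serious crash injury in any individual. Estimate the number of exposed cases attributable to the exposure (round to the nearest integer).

p₁ = 0.681, p₀ = 0.201.
PN = (p₁ − p₀)/p₁ = (0.681 − 0.201) / 0.681 ≈ 0.70485.
Attributable cases ≈ PN × (exposed cases) = 0.70485 × 1241 ≈ 874.71.

about 875 cases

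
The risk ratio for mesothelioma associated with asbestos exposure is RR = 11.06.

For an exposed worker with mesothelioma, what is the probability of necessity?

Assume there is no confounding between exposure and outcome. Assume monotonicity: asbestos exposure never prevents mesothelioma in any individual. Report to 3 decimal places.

Under exogeneity and monotonicity, PN = (RR − 1) / RR = 1 − 1/RR.
PN = (11.06 − 1) / 11.06 = 10.06 / 11.06 ≈ 0.9096

PN ≈ 0.910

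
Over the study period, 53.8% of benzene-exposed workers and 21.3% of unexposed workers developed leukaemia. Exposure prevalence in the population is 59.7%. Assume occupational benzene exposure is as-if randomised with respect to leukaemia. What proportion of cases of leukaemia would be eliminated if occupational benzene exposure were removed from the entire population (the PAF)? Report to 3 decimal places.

PAF ≈ 0.477

p₁ = 0.538, p₀ = 0.213.
Overall risk P(Y=1) = π·p₁ + (1−π)·p₀ = 0.597×0.538 + 0.403×0.213 = 0.40702.
Under exogeneity, PAF = [P(Y=1) − p₀] / P(Y=1).
PAF = (0.40702 − 0.213) / 0.40702 ≈ 0.4767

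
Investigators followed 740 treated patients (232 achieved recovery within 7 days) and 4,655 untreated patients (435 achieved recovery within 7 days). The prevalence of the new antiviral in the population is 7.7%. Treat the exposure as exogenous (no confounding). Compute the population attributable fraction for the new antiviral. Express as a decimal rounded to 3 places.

p₁ = P(outcome | exposed) = 232/740 = 0.31351
p₀ = P(outcome | unexposed) = 435/4655 = 0.093448
Overall risk P(Y=1) = π·p₁ + (1−π)·p₀ = 0.077×0.31351 + 0.923×0.093448 = 0.11039.
Under exogeneity, PAF = [P(Y=1) − p₀] / P(Y=1).
PAF = (0.11039 − 0.093448) / 0.11039 ≈ 0.1535

PAF ≈ 0.153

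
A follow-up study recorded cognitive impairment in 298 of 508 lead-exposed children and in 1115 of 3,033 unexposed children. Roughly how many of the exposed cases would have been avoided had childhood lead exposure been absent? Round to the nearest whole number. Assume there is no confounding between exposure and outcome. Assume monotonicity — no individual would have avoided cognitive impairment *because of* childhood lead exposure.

about 111 cases

p₁ = P(outcome | exposed) = 298/508 = 0.58661
p₀ = P(outcome | unexposed) = 1115/3033 = 0.36762
PN = (p₁ − p₀)/p₁ = (0.58661 − 0.36762) / 0.58661 ≈ 0.37331.
Attributable cases ≈ PN × (exposed cases) = 0.37331 × 298 ≈ 111.25.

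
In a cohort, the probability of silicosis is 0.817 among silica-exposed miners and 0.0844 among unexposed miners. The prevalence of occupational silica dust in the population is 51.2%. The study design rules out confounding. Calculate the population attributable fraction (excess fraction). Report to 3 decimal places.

Let p₁ = 0.817, p₀ = 0.0844.
Overall risk P(Y=1) = π·p₁ + (1−π)·p₀ = 0.512×0.817 + 0.488×0.0844 = 0.45949.
Under exogeneity, PAF = [P(Y=1) − p₀] / P(Y=1).
PAF = (0.45949 − 0.0844) / 0.45949 ≈ 0.8163

PAF ≈ 0.816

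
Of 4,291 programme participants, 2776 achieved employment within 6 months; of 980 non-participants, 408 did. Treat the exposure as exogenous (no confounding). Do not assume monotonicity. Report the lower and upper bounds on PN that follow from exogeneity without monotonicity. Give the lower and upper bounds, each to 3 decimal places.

0.356 ≤ PN ≤ 0.902

p₁ = P(outcome | exposed) = 2776/4291 = 0.64694
p₀ = P(outcome | unexposed) = 408/980 = 0.41633
Under exogeneity alone the bounds on PN are max{0,(p₁−p₀)/p₁} ≤ PN ≤ min{1,(1−p₀)/p₁}.
  lower = (p₁ − p₀)/p₁ = 0.23061 / 0.64694 ≈ 0.3565
  upper = min{1, (1 − p₀)/p₁} = 0.58367 / 0.64694 ≈ 0.9022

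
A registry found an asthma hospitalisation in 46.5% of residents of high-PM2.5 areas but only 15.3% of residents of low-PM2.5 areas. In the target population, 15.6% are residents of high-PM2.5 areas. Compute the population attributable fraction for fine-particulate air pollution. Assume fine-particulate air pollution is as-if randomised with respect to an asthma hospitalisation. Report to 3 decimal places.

PAF ≈ 0.241

p₁ = 0.465, p₀ = 0.153.
Overall risk P(Y=1) = π·p₁ + (1−π)·p₀ = 0.156×0.465 + 0.844×0.153 = 0.20167.
Under exogeneity, PAF = [P(Y=1) − p₀] / P(Y=1).
PAF = (0.20167 − 0.153) / 0.20167 ≈ 0.2413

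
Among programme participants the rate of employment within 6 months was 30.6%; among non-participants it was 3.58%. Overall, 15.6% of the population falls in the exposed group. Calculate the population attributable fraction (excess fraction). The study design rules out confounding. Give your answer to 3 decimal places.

PAF ≈ 0.541

p₁ = 0.306, p₀ = 0.0358.
Overall risk P(Y=1) = π·p₁ + (1−π)·p₀ = 0.156×0.306 + 0.844×0.0358 = 0.077951.
Under exogeneity, PAF = [P(Y=1) − p₀] / P(Y=1).
PAF = (0.077951 − 0.0358) / 0.077951 ≈ 0.5407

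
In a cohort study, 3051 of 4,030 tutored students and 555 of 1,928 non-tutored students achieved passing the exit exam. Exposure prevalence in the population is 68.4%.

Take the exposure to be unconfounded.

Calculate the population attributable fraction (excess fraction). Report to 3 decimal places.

p₁ = P(outcome | exposed) = 3051/4030 = 0.75707
p₀ = P(outcome | unexposed) = 555/1928 = 0.28786
Overall risk P(Y=1) = π·p₁ + (1−π)·p₀ = 0.684×0.75707 + 0.316×0.28786 = 0.6088.
Under exogeneity, PAF = [P(Y=1) − p₀] / P(Y=1).
PAF = (0.6088 − 0.28786) / 0.6088 ≈ 0.5272

PAF ≈ 0.527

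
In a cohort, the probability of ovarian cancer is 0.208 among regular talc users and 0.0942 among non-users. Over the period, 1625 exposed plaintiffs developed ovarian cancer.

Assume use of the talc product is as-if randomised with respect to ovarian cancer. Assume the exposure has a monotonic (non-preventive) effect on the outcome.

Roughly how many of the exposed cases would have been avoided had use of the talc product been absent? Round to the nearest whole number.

about 889 cases

Let p₁ = 0.208, p₀ = 0.0942.
PN = (p₁ − p₀)/p₁ = (0.208 − 0.0942) / 0.208 ≈ 0.54712.
Attributable cases ≈ PN × (exposed cases) = 0.54712 × 1625 ≈ 889.06.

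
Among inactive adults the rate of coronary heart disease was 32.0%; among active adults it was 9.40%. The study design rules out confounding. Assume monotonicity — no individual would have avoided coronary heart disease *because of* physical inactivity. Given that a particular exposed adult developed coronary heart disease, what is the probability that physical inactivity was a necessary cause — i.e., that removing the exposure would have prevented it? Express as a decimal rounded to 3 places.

PN ≈ 0.706

p₁ = 0.32, p₀ = 0.094.
Under exogeneity and monotonicity, PN = (p₁ − p₀) / p₁.
PN = (0.32 − 0.094) / 0.32 = 0.226 / 0.32 ≈ 0.7063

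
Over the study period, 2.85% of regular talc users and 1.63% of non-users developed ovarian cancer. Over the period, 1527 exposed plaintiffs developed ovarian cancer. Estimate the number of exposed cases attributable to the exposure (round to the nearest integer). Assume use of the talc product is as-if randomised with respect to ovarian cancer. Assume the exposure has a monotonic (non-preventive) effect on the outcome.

about 654 cases

p₁ = 0.0285, p₀ = 0.0163.
PN = (p₁ − p₀)/p₁ = (0.0285 − 0.0163) / 0.0285 ≈ 0.42807.
Attributable cases ≈ PN × (exposed cases) = 0.42807 × 1527 ≈ 653.66.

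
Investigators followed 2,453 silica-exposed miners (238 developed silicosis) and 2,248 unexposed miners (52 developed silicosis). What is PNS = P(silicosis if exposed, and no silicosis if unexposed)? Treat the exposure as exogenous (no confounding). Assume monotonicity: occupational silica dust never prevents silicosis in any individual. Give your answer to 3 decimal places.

p₁ = P(outcome | exposed) = 238/2453 = 0.097024
p₀ = P(outcome | unexposed) = 52/2248 = 0.023132
Under exogeneity and monotonicity, PNS = p₁ − p₀.
PNS = 0.097024 − 0.023132 = 0.073892

PNS ≈ 0.074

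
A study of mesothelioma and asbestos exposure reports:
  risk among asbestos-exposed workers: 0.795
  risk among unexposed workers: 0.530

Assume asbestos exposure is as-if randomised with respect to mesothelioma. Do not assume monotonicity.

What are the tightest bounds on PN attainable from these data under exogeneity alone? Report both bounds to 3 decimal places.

0.333 ≤ PN ≤ 0.591

Let p₁ = 0.795, p₀ = 0.53.
Under exogeneity alone the bounds on PN are max{0,(p₁−p₀)/p₁} ≤ PN ≤ min{1,(1−p₀)/p₁}.
  lower = (p₁ − p₀)/p₁ = 0.265 / 0.795 ≈ 0.3333
  upper = min{1, (1 − p₀)/p₁} = 0.47 / 0.795 ≈ 0.5912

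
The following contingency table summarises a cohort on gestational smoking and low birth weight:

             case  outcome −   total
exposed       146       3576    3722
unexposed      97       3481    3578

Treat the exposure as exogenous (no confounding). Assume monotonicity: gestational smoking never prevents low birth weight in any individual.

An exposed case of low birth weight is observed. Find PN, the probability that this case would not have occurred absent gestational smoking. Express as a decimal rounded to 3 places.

PN ≈ 0.309

p₁ = P(outcome | exposed) = 146/3722 = 0.039226
p₀ = P(outcome | unexposed) = 97/3578 = 0.02711
Under exogeneity and monotonicity, PN = (p₁ − p₀) / p₁.
PN = (0.039226 − 0.02711) / 0.039226 = 0.012116 / 0.039226 ≈ 0.3089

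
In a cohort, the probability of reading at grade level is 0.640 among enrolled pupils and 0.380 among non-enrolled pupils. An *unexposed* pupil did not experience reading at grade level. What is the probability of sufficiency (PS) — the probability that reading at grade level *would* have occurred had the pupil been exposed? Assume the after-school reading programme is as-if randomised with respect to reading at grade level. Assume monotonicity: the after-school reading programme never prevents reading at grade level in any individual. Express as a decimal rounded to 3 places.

PS ≈ 0.419

Let p₁ = 0.64, p₀ = 0.38.
Under exogeneity and monotonicity, PS = (p₁ − p₀) / (1 − p₀).
PS = (0.64 − 0.38) / (1 − 0.38) = 0.26 / 0.62 ≈ 0.4194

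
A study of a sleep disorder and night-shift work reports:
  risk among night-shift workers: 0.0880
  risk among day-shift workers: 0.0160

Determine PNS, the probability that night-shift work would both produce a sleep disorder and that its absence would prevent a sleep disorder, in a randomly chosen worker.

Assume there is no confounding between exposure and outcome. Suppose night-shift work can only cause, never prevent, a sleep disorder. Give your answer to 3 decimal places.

PNS ≈ 0.072

Let p₁ = 0.088, p₀ = 0.016.
Under exogeneity and monotonicity, PNS = p₁ − p₀.
PNS = 0.088 − 0.016 = 0.072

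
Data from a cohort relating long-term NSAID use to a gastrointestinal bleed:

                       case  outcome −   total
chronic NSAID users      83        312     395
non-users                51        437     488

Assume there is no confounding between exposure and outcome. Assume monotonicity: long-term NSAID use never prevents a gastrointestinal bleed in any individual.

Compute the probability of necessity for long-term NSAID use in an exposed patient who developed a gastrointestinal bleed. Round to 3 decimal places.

p₁ = P(outcome | exposed) = 83/395 = 0.21013
p₀ = P(outcome | unexposed) = 51/488 = 0.10451
Under exogeneity and monotonicity, PN = (p₁ − p₀)/p₁.
PN = (0.21013 − 0.10451) / 0.21013 ≈ 0.5026

PN ≈ 0.503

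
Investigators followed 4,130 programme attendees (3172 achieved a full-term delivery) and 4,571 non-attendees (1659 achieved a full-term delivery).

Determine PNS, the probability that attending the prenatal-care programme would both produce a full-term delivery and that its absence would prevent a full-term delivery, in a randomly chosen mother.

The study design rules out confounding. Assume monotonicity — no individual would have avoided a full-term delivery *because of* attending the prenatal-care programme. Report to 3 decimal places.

p₁ = P(outcome | exposed) = 3172/4130 = 0.76804
p₀ = P(outcome | unexposed) = 1659/4571 = 0.36294
Under exogeneity and monotonicity, PNS = p₁ − p₀.
PNS = 0.76804 − 0.36294 = 0.4051

PNS ≈ 0.405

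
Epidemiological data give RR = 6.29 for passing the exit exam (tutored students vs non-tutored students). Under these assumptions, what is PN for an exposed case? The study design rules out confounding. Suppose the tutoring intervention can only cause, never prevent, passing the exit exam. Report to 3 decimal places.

Under exogeneity and monotonicity, PN = (RR − 1) / RR = 1 − 1/RR.
PN = (6.29 − 1) / 6.29 = 5.29 / 6.29 ≈ 0.8410

PN ≈ 0.841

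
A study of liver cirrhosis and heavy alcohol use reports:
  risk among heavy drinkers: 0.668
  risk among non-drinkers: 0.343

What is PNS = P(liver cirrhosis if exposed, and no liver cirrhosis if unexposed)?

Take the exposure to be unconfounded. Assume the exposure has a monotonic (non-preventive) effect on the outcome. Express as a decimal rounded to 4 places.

Let p₁ = 0.668, p₀ = 0.343.
Under exogeneity and monotonicity, PNS = p₁ − p₀.
PNS = 0.668 − 0.343 = 0.325

PNS ≈ 0.3250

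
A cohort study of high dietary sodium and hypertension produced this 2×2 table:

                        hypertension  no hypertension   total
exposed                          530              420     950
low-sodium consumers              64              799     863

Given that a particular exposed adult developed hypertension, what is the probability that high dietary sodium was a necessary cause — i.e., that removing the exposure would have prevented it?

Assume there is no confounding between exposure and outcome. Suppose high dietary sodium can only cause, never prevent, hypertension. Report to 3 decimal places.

p₁ = P(outcome | exposed) = 530/950 = 0.55789
p₀ = P(outcome | unexposed) = 64/863 = 0.07416
Under exogeneity and monotonicity, PN = (p₁ − p₀)/p₁.
PN = (0.55789 − 0.07416) / 0.55789 ≈ 0.8671

PN ≈ 0.867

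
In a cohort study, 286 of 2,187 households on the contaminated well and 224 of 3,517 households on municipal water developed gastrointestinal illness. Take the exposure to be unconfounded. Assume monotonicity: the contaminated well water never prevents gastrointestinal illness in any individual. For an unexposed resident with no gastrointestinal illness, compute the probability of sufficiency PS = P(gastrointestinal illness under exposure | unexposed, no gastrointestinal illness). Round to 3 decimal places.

PS ≈ 0.072

p₁ = P(outcome | exposed) = 286/2187 = 0.13077
p₀ = P(outcome | unexposed) = 224/3517 = 0.063691
Under exogeneity and monotonicity, PS = (p₁ − p₀) / (1 − p₀).
PS = (0.13077 − 0.063691) / (1 − 0.063691) = 0.067082 / 0.93631 ≈ 0.0716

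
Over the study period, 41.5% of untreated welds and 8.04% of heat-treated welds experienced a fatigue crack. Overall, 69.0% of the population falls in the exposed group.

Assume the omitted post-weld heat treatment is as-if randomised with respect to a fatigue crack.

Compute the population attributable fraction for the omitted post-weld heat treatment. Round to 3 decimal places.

PAF ≈ 0.742

p₁ = 0.415, p₀ = 0.0804.
Overall risk P(Y=1) = π·p₁ + (1−π)·p₀ = 0.69×0.415 + 0.31×0.0804 = 0.31127.
Under exogeneity, PAF = [P(Y=1) − p₀] / P(Y=1).
PAF = (0.31127 − 0.0804) / 0.31127 ≈ 0.7417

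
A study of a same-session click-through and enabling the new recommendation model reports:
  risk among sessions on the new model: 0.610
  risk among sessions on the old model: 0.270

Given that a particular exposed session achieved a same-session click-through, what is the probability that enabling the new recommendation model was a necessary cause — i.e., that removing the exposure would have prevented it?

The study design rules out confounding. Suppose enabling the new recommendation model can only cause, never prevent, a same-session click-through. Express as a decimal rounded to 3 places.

PN ≈ 0.557

Let p₁ = 0.61, p₀ = 0.27.
Under exogeneity and monotonicity, PN = (p₁ − p₀) / p₁.
PN = (0.61 − 0.27) / 0.61 = 0.34 / 0.61 ≈ 0.5574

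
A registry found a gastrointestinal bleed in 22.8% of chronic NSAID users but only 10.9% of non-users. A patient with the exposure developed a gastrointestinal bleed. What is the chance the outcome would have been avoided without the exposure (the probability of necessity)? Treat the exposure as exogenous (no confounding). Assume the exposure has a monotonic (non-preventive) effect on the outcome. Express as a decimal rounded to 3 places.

PN ≈ 0.522

p₁ = 0.228, p₀ = 0.109.
Under exogeneity and monotonicity, PN = (p₁ − p₀) / p₁.
PN = (0.228 − 0.109) / 0.228 = 0.119 / 0.228 ≈ 0.5219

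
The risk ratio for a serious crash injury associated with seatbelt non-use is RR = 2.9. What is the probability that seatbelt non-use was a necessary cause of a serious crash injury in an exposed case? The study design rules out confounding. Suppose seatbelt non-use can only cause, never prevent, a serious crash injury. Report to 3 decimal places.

Under exogeneity and monotonicity, PN = (RR − 1) / RR = 1 − 1/RR.
PN = (2.9 − 1) / 2.9 = 1.9 / 2.9 ≈ 0.6552

PN ≈ 0.655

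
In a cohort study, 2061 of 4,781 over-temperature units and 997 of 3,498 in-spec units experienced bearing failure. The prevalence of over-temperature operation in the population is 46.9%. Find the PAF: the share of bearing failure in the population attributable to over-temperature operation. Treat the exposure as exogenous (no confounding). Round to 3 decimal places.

PAF ≈ 0.194

p₁ = P(outcome | exposed) = 2061/4781 = 0.43108
p₀ = P(outcome | unexposed) = 997/3498 = 0.28502
Overall risk P(Y=1) = π·p₁ + (1−π)·p₀ = 0.469×0.43108 + 0.531×0.28502 = 0.35352.
Under exogeneity, PAF = [P(Y=1) − p₀] / P(Y=1).
PAF = (0.35352 − 0.28502) / 0.35352 ≈ 0.1938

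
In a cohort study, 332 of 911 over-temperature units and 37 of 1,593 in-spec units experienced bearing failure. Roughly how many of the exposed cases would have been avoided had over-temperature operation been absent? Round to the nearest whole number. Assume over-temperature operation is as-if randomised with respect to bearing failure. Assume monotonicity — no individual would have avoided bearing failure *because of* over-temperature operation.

p₁ = P(outcome | exposed) = 332/911 = 0.36443
p₀ = P(outcome | unexposed) = 37/1593 = 0.023227
PN = (p₁ − p₀)/p₁ = (0.36443 − 0.023227) / 0.36443 ≈ 0.93627.
Attributable cases ≈ PN × (exposed cases) = 0.93627 × 332 ≈ 310.84.

about 311 cases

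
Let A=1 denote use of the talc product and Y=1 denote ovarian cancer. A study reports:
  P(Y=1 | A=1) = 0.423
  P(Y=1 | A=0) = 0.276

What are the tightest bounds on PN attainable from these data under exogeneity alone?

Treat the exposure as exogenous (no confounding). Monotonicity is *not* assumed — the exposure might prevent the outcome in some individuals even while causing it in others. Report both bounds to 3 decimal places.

Let p₁ = 0.423, p₀ = 0.276.
Under exogeneity alone the bounds on PN are max{0,(p₁−p₀)/p₁} ≤ PN ≤ min{1,(1−p₀)/p₁}.
  lower = (p₁ − p₀)/p₁ = 0.147 / 0.423 ≈ 0.3475
  upper = min{1, (1 − p₀)/p₁} = 0.724 / 0.423 ≈ 1.7116 → capped at 1

0.348 ≤ PN ≤ 1.000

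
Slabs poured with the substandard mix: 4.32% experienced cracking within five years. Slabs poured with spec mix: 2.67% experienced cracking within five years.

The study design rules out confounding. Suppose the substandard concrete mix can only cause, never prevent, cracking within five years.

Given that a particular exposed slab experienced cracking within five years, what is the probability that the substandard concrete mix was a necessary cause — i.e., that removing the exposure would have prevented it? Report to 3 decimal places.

p₁ = 0.0432, p₀ = 0.0267.
Under exogeneity and monotonicity, PN = (p₁ − p₀) / p₁.
PN = (0.0432 − 0.0267) / 0.0432 = 0.0165 / 0.0432 ≈ 0.3819

PN ≈ 0.382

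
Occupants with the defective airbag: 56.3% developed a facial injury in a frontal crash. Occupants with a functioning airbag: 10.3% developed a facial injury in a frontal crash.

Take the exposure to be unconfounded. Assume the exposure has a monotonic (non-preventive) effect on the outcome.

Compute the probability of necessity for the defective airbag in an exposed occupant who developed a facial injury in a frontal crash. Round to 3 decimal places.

p₁ = 0.563, p₀ = 0.103.
Under exogeneity and monotonicity, PN = (p₁ − p₀) / p₁.
PN = (0.563 − 0.103) / 0.563 = 0.46 / 0.563 ≈ 0.8171

PN ≈ 0.817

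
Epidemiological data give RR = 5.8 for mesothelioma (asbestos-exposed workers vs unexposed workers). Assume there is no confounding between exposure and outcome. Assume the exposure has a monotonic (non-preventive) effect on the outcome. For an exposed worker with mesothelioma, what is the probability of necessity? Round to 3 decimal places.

PN ≈ 0.828

Under exogeneity and monotonicity, PN = (RR − 1) / RR = 1 − 1/RR.
PN = (5.8 − 1) / 5.8 = 4.8 / 5.8 ≈ 0.8276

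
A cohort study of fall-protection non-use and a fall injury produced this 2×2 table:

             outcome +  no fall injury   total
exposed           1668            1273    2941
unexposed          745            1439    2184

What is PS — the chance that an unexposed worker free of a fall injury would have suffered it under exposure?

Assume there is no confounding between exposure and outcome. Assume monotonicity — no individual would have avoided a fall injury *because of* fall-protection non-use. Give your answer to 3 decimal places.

PS ≈ 0.343

p₁ = P(outcome | exposed) = 1668/2941 = 0.56715
p₀ = P(outcome | unexposed) = 745/2184 = 0.34112
Under exogeneity and monotonicity, PS = (p₁ − p₀)/(1 − p₀).
PS = (0.56715 − 0.34112) / 0.65888 ≈ 0.3431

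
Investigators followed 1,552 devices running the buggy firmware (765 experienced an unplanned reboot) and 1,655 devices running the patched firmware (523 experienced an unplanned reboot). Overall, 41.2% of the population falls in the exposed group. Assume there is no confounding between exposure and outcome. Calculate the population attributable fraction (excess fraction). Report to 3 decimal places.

PAF ≈ 0.187

p₁ = P(outcome | exposed) = 765/1552 = 0.49291
p₀ = P(outcome | unexposed) = 523/1655 = 0.31601
Overall risk P(Y=1) = π·p₁ + (1−π)·p₀ = 0.412×0.49291 + 0.588×0.31601 = 0.3889.
Under exogeneity, PAF = [P(Y=1) − p₀] / P(Y=1).
PAF = (0.3889 − 0.31601) / 0.3889 ≈ 0.1874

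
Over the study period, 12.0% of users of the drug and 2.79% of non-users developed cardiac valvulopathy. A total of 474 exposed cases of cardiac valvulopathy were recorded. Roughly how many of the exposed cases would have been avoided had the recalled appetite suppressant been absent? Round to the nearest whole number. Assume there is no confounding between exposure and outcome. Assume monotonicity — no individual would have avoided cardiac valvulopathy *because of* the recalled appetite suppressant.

p₁ = 0.12, p₀ = 0.0279.
PN = (p₁ − p₀)/p₁ = (0.12 − 0.0279) / 0.12 ≈ 0.76750.
Attributable cases ≈ PN × (exposed cases) = 0.76750 × 474 ≈ 363.79.

about 364 cases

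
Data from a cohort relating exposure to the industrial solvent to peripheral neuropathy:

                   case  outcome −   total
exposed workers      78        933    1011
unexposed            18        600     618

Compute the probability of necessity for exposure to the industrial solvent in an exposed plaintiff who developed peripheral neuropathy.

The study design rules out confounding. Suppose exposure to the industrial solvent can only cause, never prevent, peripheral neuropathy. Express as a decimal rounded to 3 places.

PN ≈ 0.622

p₁ = P(outcome | exposed) = 78/1011 = 0.077151
p₀ = P(outcome | unexposed) = 18/618 = 0.029126
Under exogeneity and monotonicity, PN = (p₁ − p₀)/p₁.
PN = (0.077151 − 0.029126) / 0.077151 ≈ 0.6225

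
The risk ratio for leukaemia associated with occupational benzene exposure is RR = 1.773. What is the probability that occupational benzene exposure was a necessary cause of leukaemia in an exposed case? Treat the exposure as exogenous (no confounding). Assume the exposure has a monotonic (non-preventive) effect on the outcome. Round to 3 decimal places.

PN ≈ 0.436

Under exogeneity and monotonicity, PN = (RR − 1) / RR = 1 − 1/RR.
PN = (1.773 − 1) / 1.773 = 0.773 / 1.773 ≈ 0.4360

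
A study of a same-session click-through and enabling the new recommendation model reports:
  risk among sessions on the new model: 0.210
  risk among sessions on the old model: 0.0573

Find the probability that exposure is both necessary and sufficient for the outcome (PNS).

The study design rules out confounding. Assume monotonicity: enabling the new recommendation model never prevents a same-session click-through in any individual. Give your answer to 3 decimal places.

Let p₁ = 0.21, p₀ = 0.0573.
Under exogeneity and monotonicity, PNS = p₁ − p₀.
PNS = 0.21 − 0.0573 = 0.1527

PNS ≈ 0.153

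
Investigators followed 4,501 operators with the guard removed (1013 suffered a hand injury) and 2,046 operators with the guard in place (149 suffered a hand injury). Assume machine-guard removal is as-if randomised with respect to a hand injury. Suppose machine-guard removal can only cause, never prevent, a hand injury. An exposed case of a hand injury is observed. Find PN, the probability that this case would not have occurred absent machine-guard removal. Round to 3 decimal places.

p₁ = P(outcome | exposed) = 1013/4501 = 0.22506
p₀ = P(outcome | unexposed) = 149/2046 = 0.072825
Under exogeneity and monotonicity, PN = (p₁ − p₀) / p₁.
PN = (0.22506 − 0.072825) / 0.22506 = 0.15224 / 0.22506 ≈ 0.6764

PN ≈ 0.676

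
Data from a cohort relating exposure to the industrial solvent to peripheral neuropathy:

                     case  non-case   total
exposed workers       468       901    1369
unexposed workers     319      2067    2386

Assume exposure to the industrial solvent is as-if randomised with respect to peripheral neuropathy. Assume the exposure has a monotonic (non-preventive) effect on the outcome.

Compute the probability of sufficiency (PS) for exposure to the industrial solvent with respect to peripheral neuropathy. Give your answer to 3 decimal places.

PS ≈ 0.240

p₁ = P(outcome | exposed) = 468/1369 = 0.34186
p₀ = P(outcome | unexposed) = 319/2386 = 0.1337
Under exogeneity and monotonicity, PS = (p₁ − p₀)/(1 − p₀).
PS = (0.34186 − 0.1337) / 0.8663 ≈ 0.2403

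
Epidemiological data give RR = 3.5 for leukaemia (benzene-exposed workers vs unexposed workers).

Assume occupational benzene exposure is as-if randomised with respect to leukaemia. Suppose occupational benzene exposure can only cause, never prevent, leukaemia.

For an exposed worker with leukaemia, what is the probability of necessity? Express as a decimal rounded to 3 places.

Under exogeneity and monotonicity, PN = (RR − 1) / RR = 1 − 1/RR.
PN = (3.5 − 1) / 3.5 = 2.5 / 3.5 ≈ 0.7143

PN ≈ 0.714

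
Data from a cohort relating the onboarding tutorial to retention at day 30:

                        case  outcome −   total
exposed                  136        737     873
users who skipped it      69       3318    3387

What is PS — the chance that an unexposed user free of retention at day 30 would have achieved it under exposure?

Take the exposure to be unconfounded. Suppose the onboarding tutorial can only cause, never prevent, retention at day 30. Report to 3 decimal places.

p₁ = P(outcome | exposed) = 136/873 = 0.15578
p₀ = P(outcome | unexposed) = 69/3387 = 0.020372
Under exogeneity and monotonicity, PS = (p₁ − p₀) / (1 − p₀).
PS = (0.15578 − 0.020372) / (1 − 0.020372) = 0.13541 / 0.97963 ≈ 0.1382

PS ≈ 0.138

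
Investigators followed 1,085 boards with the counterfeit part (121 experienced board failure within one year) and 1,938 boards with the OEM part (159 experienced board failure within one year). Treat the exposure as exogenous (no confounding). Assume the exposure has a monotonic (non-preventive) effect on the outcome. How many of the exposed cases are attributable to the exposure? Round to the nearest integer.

about 32 cases

p₁ = P(outcome | exposed) = 121/1085 = 0.11152
p₀ = P(outcome | unexposed) = 159/1938 = 0.082043
PN = (p₁ − p₀)/p₁ = (0.11152 − 0.082043) / 0.11152 ≈ 0.26432.
Attributable cases ≈ PN × (exposed cases) = 0.26432 × 121 ≈ 31.98.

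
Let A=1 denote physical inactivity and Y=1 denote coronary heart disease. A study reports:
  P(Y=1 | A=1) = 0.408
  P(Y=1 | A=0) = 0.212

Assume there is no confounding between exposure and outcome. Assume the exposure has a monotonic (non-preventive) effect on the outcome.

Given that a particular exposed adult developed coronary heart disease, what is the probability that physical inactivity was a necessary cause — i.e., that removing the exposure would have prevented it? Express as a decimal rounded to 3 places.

PN ≈ 0.480

Let p₁ = 0.408, p₀ = 0.212.
Under exogeneity and monotonicity, PN = (p₁ − p₀) / p₁.
PN = (0.408 − 0.212) / 0.408 = 0.196 / 0.408 ≈ 0.4804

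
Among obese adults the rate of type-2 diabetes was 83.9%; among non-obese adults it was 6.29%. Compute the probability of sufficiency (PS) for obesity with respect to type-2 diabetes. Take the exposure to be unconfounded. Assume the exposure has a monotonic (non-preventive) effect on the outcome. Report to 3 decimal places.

PS ≈ 0.828

p₁ = 0.839, p₀ = 0.0629.
Under exogeneity and monotonicity, PS = (p₁ − p₀) / (1 − p₀).
PS = (0.839 − 0.0629) / (1 − 0.0629) = 0.7761 / 0.9371 ≈ 0.8282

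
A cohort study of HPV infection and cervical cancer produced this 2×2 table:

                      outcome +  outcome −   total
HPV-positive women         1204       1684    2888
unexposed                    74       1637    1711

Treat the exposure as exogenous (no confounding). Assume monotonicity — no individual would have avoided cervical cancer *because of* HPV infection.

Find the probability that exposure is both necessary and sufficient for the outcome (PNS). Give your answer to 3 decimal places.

p₁ = P(outcome | exposed) = 1204/2888 = 0.4169
p₀ = P(outcome | unexposed) = 74/1711 = 0.04325
Under exogeneity and monotonicity, PNS = p₁ − p₀.
PNS = 0.4169 − 0.04325 = 0.37365

PNS ≈ 0.374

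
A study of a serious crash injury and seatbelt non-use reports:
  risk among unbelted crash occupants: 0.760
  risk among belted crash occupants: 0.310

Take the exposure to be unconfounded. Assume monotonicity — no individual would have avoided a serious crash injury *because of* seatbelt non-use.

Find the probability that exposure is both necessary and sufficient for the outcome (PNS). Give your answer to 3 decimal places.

PNS ≈ 0.450

Let p₁ = 0.76, p₀ = 0.31.
Under exogeneity and monotonicity, PNS = p₁ − p₀.
PNS = 0.76 − 0.31 = 0.45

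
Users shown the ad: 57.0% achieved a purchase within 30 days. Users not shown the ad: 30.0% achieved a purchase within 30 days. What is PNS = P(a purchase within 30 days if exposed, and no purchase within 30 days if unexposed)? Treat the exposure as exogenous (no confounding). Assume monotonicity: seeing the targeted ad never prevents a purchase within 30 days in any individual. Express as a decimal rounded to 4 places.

p₁ = 0.57, p₀ = 0.3.
Under exogeneity and monotonicity, PNS = p₁ − p₀.
PNS = 0.57 − 0.3 = 0.27

PNS ≈ 0.2700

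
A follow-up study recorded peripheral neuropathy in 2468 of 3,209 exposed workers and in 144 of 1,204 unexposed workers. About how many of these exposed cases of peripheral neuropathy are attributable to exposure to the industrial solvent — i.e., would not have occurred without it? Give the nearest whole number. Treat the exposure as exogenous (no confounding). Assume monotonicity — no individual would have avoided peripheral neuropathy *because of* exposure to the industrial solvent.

about 2084 cases

p₁ = P(outcome | exposed) = 2468/3209 = 0.76909
p₀ = P(outcome | unexposed) = 144/1204 = 0.1196
PN = (p₁ − p₀)/p₁ = (0.76909 − 0.1196) / 0.76909 ≈ 0.84449.
Attributable cases ≈ PN × (exposed cases) = 0.84449 × 2468 ≈ 2084.20.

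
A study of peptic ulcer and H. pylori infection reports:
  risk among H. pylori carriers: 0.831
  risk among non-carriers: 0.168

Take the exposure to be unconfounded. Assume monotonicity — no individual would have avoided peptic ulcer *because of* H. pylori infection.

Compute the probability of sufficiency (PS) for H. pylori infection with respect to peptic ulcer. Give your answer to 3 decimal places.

Let p₁ = 0.831, p₀ = 0.168.
Under exogeneity and monotonicity, PS = (p₁ − p₀) / (1 − p₀).
PS = (0.831 − 0.168) / (1 − 0.168) = 0.663 / 0.832 ≈ 0.7969

PS ≈ 0.797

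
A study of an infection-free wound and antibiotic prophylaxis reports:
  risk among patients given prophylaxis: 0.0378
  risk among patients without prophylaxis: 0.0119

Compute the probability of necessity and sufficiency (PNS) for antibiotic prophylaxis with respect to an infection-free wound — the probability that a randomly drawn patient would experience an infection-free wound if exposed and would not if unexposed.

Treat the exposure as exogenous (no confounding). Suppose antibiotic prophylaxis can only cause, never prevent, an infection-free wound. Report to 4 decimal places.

PNS ≈ 0.0259

Let p₁ = 0.0378, p₀ = 0.0119.
Under exogeneity and monotonicity, PNS = p₁ − p₀.
PNS = 0.0378 − 0.0119 = 0.0259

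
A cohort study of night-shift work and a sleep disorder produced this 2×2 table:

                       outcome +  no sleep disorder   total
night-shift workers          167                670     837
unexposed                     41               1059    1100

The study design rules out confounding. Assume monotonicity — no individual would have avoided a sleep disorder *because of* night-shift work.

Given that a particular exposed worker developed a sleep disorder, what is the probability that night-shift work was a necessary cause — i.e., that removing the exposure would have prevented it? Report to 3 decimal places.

p₁ = P(outcome | exposed) = 167/837 = 0.19952
p₀ = P(outcome | unexposed) = 41/1100 = 0.037273
Under exogeneity and monotonicity, PN = (p₁ − p₀)/p₁.
PN = (0.19952 − 0.037273) / 0.19952 ≈ 0.8132

PN ≈ 0.813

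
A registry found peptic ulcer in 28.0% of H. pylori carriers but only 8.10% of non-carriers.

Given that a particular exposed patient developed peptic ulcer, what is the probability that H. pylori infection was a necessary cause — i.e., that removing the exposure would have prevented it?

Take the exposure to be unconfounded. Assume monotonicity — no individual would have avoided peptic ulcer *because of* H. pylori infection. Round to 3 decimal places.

p₁ = 0.28, p₀ = 0.081.
Under exogeneity and monotonicity, PN = (p₁ − p₀) / p₁.
PN = (0.28 − 0.081) / 0.28 = 0.199 / 0.28 ≈ 0.7107

PN ≈ 0.711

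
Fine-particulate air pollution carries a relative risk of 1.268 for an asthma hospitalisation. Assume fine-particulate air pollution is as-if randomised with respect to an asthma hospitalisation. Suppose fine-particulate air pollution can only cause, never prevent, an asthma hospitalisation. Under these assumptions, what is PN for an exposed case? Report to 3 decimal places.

PN ≈ 0.211

Under exogeneity and monotonicity, PN = (RR − 1) / RR = 1 − 1/RR.
PN = (1.268 − 1) / 1.268 = 0.268 / 1.268 ≈ 0.2114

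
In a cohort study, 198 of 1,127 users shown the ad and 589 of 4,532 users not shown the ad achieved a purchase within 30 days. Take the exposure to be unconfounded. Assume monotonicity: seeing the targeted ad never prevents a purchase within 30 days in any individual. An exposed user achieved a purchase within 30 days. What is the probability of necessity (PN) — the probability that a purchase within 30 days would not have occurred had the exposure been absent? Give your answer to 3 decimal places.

PN ≈ 0.260

p₁ = P(outcome | exposed) = 198/1127 = 0.17569
p₀ = P(outcome | unexposed) = 589/4532 = 0.12996
Under exogeneity and monotonicity, PN = (p₁ − p₀) / p₁.
PN = (0.17569 − 0.12996) / 0.17569 = 0.045723 / 0.17569 ≈ 0.2603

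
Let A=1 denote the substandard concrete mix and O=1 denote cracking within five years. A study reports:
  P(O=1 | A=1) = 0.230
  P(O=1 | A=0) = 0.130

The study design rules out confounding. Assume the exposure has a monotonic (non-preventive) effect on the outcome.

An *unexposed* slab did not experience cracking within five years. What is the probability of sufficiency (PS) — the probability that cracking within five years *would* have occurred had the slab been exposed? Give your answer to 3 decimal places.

Let p₁ = 0.23, p₀ = 0.13.
Under exogeneity and monotonicity, PS = (p₁ − p₀) / (1 − p₀).
PS = (0.23 − 0.13) / (1 − 0.13) = 0.1 / 0.87 ≈ 0.1149

PS ≈ 0.115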